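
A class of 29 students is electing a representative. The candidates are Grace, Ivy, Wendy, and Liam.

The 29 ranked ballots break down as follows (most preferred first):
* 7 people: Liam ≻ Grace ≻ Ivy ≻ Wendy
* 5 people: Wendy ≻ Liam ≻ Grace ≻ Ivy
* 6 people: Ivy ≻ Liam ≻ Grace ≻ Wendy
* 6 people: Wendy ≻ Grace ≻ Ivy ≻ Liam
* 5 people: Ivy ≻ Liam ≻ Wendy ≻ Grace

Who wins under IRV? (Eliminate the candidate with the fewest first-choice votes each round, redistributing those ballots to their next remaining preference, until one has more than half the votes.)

Round 1: Grace 0, Ivy 11, Wendy 11, Liam 7. Grace eliminated.
Round 2: Ivy 11, Wendy 11, Liam 7. Liam eliminated.
Round 3: Ivy 18, Wendy 11. Ivy has a majority (≥15).

Ivy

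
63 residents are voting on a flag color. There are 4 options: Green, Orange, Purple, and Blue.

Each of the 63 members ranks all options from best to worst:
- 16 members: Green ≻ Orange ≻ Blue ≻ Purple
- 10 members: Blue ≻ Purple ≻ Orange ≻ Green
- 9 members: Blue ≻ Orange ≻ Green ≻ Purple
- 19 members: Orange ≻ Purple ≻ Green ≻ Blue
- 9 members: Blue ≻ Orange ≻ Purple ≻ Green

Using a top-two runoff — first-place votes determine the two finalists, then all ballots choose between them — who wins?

Orange

Round 1 first-place votes: Green 16, Orange 19, Purple 0, Blue 28. Blue and Orange advance.
Runoff: Blue is ranked above Orange on 28 ballots, Orange above Blue on 35.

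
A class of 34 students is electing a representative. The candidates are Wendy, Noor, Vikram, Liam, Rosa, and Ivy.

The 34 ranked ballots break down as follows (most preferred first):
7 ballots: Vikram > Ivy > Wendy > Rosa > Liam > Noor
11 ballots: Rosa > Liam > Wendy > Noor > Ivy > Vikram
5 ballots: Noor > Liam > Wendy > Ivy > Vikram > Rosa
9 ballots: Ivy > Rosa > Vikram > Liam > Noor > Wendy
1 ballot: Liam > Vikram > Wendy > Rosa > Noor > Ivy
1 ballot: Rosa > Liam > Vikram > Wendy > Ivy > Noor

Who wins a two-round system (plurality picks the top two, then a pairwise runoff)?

Round 1 first-place votes: Wendy 0, Noor 5, Vikram 7, Liam 1, Rosa 12, Ivy 9. Rosa and Ivy advance.
Runoff: Rosa is ranked above Ivy on 13 ballots, Ivy above Rosa on 21.

Ivy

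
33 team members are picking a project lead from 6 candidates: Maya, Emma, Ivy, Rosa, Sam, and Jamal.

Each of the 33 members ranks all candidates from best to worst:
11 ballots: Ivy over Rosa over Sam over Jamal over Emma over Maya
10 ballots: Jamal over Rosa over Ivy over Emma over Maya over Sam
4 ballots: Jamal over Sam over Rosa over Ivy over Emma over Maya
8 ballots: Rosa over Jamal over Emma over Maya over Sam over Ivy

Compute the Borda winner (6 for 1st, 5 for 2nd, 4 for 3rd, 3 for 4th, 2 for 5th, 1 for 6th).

Rosa

Maya: 11×1 + 10×2 + 4×1 + 8×3 = 59
Emma: 11×2 + 10×3 + 4×2 + 8×4 = 92
Ivy: 11×6 + 10×4 + 4×3 + 8×1 = 126
Rosa: 11×5 + 10×5 + 4×4 + 8×6 = 169
Sam: 11×4 + 10×1 + 4×5 + 8×2 = 90
Jamal: 11×3 + 10×6 + 4×6 + 8×5 = 157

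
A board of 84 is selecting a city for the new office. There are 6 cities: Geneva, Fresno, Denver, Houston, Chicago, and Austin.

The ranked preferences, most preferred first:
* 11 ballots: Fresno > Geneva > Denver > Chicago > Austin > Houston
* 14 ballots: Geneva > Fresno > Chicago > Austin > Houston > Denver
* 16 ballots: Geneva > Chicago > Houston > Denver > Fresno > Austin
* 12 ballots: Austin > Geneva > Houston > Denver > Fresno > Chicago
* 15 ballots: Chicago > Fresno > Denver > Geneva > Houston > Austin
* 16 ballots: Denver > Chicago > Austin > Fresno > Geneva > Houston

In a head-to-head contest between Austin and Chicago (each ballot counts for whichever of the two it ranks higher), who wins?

Austin is ranked above Chicago on 12 ballots; Chicago above Austin on 72.

Chicago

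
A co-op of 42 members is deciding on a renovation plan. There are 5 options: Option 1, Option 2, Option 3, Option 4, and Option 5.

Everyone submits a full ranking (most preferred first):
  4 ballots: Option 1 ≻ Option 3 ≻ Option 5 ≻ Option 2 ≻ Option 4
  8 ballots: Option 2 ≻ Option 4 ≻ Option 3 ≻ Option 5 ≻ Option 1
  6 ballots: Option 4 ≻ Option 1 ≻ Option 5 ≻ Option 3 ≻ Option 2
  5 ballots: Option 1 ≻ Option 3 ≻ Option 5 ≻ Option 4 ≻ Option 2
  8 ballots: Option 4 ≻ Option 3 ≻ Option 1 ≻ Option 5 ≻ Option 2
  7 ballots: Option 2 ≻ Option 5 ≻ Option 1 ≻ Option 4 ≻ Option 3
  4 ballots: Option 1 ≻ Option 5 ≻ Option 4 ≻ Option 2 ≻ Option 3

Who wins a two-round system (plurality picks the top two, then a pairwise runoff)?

Round 1 first-place votes: Option 1 13, Option 2 15, Option 3 0, Option 4 14, Option 5 0. Option 2 and Option 4 advance.
Runoff: Option 2 is ranked above Option 4 on 19 ballots, Option 4 above Option 2 on 23.

Option 4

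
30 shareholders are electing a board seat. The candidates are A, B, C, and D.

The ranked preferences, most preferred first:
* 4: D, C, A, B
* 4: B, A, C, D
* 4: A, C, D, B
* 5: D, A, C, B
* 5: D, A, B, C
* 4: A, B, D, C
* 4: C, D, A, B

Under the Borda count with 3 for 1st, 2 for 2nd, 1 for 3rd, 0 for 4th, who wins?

A

A: 4×1 + 4×2 + 4×3 + 5×2 + 5×2 + 4×3 + 4×1 = 60
B: 4×0 + 4×3 + 4×0 + 5×0 + 5×1 + 4×2 + 4×0 = 25
C: 4×2 + 4×1 + 4×2 + 5×1 + 5×0 + 4×0 + 4×3 = 37
D: 4×3 + 4×0 + 4×1 + 5×3 + 5×3 + 4×1 + 4×2 = 58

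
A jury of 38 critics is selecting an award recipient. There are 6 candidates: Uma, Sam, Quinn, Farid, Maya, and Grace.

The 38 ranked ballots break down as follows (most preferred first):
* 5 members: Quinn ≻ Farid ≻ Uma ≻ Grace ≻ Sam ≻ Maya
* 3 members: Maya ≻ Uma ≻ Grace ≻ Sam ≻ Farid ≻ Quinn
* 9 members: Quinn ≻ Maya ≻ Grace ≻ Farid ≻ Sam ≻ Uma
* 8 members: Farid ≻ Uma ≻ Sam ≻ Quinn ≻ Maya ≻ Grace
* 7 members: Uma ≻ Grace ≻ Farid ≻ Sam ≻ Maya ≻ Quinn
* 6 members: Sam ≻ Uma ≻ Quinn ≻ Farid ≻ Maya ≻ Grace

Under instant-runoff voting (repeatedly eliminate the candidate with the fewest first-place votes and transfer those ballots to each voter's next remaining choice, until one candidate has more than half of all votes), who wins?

Round 1: Uma 7, Sam 6, Quinn 14, Farid 8, Maya 3, Grace 0. Grace eliminated.
Round 2: Uma 7, Sam 6, Quinn 14, Farid 8, Maya 3. Maya eliminated.
Round 3: Uma 10, Sam 6, Quinn 14, Farid 8. Sam eliminated.
Round 4: Uma 16, Quinn 14, Farid 8. Farid eliminated.
Round 5: Uma 24, Quinn 14. Uma has a majority (≥20).

Uma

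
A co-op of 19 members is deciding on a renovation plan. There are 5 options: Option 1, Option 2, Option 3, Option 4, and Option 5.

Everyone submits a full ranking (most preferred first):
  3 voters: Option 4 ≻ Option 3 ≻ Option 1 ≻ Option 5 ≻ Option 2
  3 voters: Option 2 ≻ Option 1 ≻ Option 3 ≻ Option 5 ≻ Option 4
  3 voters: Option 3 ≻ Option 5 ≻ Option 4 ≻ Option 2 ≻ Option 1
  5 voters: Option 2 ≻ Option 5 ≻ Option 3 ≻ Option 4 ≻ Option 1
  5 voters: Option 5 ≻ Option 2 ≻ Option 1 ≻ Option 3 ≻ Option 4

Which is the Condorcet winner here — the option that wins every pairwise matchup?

Option 5 vs Option 1: 13–6
Option 5 vs Option 2: 11–8
Option 5 vs Option 3: 10–9
Option 5 vs Option 4: 16–3
Option 5 beats every other option.

Option 5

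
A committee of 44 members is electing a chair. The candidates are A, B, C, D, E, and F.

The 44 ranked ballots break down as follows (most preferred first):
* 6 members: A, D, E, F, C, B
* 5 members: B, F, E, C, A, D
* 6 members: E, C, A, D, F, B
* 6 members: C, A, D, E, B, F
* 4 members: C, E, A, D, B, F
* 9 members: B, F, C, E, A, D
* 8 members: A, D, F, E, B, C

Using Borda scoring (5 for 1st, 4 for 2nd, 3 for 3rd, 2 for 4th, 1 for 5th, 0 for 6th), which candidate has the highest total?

A: 6×5 + 5×1 + 6×3 + 6×4 + 4×3 + 9×1 + 8×5 = 138
B: 6×0 + 5×5 + 6×0 + 6×1 + 4×1 + 9×5 + 8×1 = 88
C: 6×1 + 5×2 + 6×4 + 6×5 + 4×5 + 9×3 + 8×0 = 117
D: 6×4 + 5×0 + 6×2 + 6×3 + 4×2 + 9×0 + 8×4 = 94
E: 6×3 + 5×3 + 6×5 + 6×2 + 4×4 + 9×2 + 8×2 = 125
F: 6×2 + 5×4 + 6×1 + 6×0 + 4×0 + 9×4 + 8×3 = 98

A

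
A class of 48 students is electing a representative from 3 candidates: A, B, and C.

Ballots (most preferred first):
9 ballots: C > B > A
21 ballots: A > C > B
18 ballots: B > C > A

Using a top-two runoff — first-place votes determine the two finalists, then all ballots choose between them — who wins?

Round 1 first-place votes: A 21, B 18, C 9. A and B advance.
Runoff: A is ranked above B on 21 ballots, B above A on 27.

B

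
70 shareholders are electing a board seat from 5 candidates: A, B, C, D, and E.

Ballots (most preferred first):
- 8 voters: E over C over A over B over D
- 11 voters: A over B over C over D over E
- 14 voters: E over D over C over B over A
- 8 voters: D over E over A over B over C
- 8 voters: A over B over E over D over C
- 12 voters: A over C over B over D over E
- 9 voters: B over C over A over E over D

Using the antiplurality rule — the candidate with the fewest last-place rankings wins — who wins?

B

Last-place votes: A 14, B 0, C 16, D 17, E 23.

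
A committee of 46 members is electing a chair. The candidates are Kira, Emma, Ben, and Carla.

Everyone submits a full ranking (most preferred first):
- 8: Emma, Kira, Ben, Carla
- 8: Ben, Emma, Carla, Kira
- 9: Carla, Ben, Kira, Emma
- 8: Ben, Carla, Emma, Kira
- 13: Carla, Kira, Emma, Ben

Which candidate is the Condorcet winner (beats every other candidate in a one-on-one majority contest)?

Ben

Ben vs Kira: 25–21
Ben vs Emma: 25–21
Ben vs Carla: 24–22
Ben beats every other candidate.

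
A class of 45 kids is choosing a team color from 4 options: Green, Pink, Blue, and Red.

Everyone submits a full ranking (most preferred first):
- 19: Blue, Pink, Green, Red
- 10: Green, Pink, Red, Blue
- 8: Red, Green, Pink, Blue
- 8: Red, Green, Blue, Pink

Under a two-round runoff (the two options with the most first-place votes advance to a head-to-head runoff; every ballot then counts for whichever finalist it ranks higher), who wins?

Red

Round 1 first-place votes: Green 10, Pink 0, Blue 19, Red 16. Blue and Red advance.
Runoff: Blue is ranked above Red on 19 ballots, Red above Blue on 26.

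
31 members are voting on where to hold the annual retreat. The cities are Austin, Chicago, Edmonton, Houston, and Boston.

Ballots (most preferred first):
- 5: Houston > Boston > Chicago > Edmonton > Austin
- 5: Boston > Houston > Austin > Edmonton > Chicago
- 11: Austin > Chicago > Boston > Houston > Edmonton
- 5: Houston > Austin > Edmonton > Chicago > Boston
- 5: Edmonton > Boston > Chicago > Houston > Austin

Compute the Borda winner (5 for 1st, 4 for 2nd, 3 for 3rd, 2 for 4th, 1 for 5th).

Boston

Austin: 5×1 + 5×3 + 11×5 + 5×4 + 5×1 = 100
Chicago: 5×3 + 5×1 + 11×4 + 5×2 + 5×3 = 89
Edmonton: 5×2 + 5×2 + 11×1 + 5×3 + 5×5 = 71
Houston: 5×5 + 5×4 + 11×2 + 5×5 + 5×2 = 102
Boston: 5×4 + 5×5 + 11×3 + 5×1 + 5×4 = 103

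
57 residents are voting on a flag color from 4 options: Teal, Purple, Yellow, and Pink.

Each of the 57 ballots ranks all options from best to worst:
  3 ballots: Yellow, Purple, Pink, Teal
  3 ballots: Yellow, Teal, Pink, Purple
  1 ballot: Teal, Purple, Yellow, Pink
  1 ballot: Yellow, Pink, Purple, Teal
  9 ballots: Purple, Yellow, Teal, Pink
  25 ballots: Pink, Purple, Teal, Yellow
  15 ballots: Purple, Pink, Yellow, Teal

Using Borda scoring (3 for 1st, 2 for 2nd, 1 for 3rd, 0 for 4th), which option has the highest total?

Teal: 3×0 + 3×2 + 1×3 + 1×0 + 9×1 + 25×1 + 15×0 = 43
Purple: 3×2 + 3×0 + 1×2 + 1×1 + 9×3 + 25×2 + 15×3 = 131
Yellow: 3×3 + 3×3 + 1×1 + 1×3 + 9×2 + 25×0 + 15×1 = 55
Pink: 3×1 + 3×1 + 1×0 + 1×2 + 9×0 + 25×3 + 15×2 = 113

Purple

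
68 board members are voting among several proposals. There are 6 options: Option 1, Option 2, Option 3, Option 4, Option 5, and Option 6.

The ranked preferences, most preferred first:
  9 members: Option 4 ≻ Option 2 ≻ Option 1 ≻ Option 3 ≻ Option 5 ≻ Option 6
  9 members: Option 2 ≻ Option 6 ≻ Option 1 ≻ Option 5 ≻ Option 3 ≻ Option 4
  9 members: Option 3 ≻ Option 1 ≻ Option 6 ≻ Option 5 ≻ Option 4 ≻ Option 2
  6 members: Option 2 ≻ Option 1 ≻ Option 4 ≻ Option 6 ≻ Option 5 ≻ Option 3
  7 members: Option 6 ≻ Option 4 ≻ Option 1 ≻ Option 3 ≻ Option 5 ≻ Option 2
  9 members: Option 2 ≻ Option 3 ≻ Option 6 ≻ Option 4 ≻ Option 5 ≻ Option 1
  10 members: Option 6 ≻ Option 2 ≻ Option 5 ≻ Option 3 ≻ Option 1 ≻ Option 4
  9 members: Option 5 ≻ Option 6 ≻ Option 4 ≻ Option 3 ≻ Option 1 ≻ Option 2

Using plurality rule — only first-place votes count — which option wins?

First-place votes: Option 1 0, Option 2 24, Option 3 9, Option 4 9, Option 5 9, Option 6 17.

Option 2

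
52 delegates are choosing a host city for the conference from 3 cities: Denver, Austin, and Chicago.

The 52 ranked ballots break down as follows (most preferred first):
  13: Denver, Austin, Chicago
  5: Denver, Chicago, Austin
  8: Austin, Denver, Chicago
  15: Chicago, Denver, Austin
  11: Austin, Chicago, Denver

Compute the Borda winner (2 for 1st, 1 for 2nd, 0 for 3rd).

Denver: 13×2 + 5×2 + 8×1 + 15×1 + 11×0 = 59
Austin: 13×1 + 5×0 + 8×2 + 15×0 + 11×2 = 51
Chicago: 13×0 + 5×1 + 8×0 + 15×2 + 11×1 = 46

Denver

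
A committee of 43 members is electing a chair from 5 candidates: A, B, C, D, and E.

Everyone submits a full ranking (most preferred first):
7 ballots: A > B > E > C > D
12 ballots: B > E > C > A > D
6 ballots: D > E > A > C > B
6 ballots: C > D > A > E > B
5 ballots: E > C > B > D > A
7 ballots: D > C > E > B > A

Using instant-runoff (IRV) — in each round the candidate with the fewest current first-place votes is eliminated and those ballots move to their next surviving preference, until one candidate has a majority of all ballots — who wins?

Round 1: A 7, B 12, C 6, D 13, E 5. E eliminated.
Round 2: A 7, B 12, C 11, D 13. A eliminated.
Round 3: B 19, C 11, D 13. C eliminated.
Round 4: B 24, D 19. B has a majority (≥22).

B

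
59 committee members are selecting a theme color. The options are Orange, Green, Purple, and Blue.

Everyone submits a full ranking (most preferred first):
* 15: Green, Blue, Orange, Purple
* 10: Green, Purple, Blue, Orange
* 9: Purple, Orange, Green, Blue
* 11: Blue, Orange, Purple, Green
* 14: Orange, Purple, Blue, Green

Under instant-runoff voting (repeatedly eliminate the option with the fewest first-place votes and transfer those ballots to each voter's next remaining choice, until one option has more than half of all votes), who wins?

Orange

Round 1: Orange 14, Green 25, Purple 9, Blue 11. Purple eliminated.
Round 2: Orange 23, Green 25, Blue 11. Blue eliminated.
Round 3: Orange 34, Green 25. Orange has a majority (≥30).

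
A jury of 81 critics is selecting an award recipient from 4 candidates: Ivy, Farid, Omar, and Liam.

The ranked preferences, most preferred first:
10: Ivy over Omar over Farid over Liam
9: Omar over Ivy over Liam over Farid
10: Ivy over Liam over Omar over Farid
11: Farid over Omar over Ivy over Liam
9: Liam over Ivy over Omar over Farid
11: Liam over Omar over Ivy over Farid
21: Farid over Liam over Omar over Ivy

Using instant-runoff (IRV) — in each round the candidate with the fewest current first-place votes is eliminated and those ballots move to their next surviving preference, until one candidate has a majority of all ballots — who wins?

Round 1: Ivy 20, Farid 32, Omar 9, Liam 20. Omar eliminated.
Round 2: Ivy 29, Farid 32, Liam 20. Liam eliminated.
Round 3: Ivy 49, Farid 32. Ivy has a majority (≥41).

Ivy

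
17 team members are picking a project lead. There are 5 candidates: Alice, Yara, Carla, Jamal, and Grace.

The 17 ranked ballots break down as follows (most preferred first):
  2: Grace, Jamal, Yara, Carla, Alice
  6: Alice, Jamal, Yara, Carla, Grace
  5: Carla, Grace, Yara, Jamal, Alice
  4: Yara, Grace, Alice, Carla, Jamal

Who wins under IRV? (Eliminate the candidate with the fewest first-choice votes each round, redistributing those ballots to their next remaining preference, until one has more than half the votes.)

Yara

Round 1: Alice 6, Yara 4, Carla 5, Jamal 0, Grace 2. Jamal eliminated.
Round 2: Alice 6, Yara 4, Carla 5, Grace 2. Grace eliminated.
Round 3: Alice 6, Yara 6, Carla 5. Carla eliminated.
Round 4: Alice 6, Yara 11. Yara has a majority (≥9).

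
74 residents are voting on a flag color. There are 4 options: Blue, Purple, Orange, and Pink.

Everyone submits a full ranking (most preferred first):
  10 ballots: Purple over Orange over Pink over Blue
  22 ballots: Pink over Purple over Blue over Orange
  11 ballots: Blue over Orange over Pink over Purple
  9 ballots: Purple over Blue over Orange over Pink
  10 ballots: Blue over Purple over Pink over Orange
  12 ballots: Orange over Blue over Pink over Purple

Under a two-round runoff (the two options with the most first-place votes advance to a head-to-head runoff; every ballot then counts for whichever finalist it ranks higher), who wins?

Blue

Round 1 first-place votes: Blue 21, Purple 19, Orange 12, Pink 22. Pink and Blue advance.
Runoff: Pink is ranked above Blue on 32 ballots, Blue above Pink on 42.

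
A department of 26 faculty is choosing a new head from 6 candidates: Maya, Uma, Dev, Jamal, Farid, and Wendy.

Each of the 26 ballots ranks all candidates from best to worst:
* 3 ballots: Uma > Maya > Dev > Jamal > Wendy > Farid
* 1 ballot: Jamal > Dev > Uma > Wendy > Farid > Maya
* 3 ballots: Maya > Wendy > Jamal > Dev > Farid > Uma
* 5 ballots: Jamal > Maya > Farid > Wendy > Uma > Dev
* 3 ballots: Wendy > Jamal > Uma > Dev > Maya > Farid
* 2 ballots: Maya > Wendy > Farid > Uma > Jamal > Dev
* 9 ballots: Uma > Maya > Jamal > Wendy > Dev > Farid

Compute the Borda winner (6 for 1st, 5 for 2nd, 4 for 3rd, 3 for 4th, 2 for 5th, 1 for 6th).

Maya: 3×5 + 1×1 + 3×6 + 5×5 + 3×2 + 2×6 + 9×5 = 122
Uma: 3×6 + 1×4 + 3×1 + 5×2 + 3×4 + 2×3 + 9×6 = 107
Dev: 3×4 + 1×5 + 3×3 + 5×1 + 3×3 + 2×1 + 9×2 = 60
Jamal: 3×3 + 1×6 + 3×4 + 5×6 + 3×5 + 2×2 + 9×4 = 112
Farid: 3×1 + 1×2 + 3×2 + 5×4 + 3×1 + 2×4 + 9×1 = 51
Wendy: 3×2 + 1×3 + 3×5 + 5×3 + 3×6 + 2×5 + 9×3 = 94

Maya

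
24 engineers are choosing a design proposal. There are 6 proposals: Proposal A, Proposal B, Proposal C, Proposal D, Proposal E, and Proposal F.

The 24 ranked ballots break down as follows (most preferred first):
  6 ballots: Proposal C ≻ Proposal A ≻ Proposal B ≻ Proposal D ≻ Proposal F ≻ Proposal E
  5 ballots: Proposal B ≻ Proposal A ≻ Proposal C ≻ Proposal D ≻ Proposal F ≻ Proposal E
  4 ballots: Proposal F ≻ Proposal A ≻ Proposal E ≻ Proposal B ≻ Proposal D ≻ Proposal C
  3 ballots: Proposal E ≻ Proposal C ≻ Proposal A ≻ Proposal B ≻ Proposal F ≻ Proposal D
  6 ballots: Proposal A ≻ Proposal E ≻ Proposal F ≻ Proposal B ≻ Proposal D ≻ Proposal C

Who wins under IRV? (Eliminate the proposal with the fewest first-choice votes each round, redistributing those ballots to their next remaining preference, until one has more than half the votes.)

Round 1: Proposal A 6, Proposal B 5, Proposal C 6, Proposal D 0, Proposal E 3, Proposal F 4. Proposal D eliminated.
Round 2: Proposal A 6, Proposal B 5, Proposal C 6, Proposal E 3, Proposal F 4. Proposal E eliminated.
Round 3: Proposal A 6, Proposal B 5, Proposal C 9, Proposal F 4. Proposal F eliminated.
Round 4: Proposal A 10, Proposal B 5, Proposal C 9. Proposal B eliminated.
Round 5: Proposal A 15, Proposal C 9. Proposal A has a majority (≥13).

Proposal A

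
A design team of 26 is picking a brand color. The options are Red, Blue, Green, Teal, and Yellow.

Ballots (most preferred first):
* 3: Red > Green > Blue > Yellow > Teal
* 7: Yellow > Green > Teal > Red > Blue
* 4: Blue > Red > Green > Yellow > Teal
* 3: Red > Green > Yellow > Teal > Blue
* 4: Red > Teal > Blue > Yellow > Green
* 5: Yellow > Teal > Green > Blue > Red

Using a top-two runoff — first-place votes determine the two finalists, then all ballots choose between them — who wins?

Red

Round 1 first-place votes: Red 10, Blue 4, Green 0, Teal 0, Yellow 12. Yellow and Red advance.
Runoff: Yellow is ranked above Red on 12 ballots, Red above Yellow on 14.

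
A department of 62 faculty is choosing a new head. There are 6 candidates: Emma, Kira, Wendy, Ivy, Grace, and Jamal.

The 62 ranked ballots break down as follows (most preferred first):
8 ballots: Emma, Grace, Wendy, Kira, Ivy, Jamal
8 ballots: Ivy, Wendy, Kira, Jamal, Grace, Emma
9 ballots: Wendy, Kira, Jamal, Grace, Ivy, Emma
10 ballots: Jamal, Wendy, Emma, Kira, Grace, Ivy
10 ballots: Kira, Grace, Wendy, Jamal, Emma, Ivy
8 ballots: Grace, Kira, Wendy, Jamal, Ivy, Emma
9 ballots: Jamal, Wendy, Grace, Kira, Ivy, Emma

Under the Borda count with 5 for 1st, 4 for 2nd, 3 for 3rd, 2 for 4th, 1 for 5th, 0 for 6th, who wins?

Emma: 8×5 + 8×0 + 9×0 + 10×3 + 10×1 + 8×0 + 9×0 = 80
Kira: 8×2 + 8×3 + 9×4 + 10×2 + 10×5 + 8×4 + 9×2 = 196
Wendy: 8×3 + 8×4 + 9×5 + 10×4 + 10×3 + 8×3 + 9×4 = 231
Ivy: 8×1 + 8×5 + 9×1 + 10×0 + 10×0 + 8×1 + 9×1 = 74
Grace: 8×4 + 8×1 + 9×2 + 10×1 + 10×4 + 8×5 + 9×3 = 175
Jamal: 8×0 + 8×2 + 9×3 + 10×5 + 10×2 + 8×2 + 9×5 = 174

Wendy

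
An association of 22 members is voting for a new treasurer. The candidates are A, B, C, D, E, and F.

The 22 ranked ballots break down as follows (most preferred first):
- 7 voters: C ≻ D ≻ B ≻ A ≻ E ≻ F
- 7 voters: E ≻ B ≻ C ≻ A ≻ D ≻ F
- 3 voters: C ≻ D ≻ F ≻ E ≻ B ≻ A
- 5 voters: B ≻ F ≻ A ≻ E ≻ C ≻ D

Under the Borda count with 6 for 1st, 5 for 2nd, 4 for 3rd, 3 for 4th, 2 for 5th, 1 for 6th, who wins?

A: 7×3 + 7×3 + 3×1 + 5×4 = 65
B: 7×4 + 7×5 + 3×2 + 5×6 = 99
C: 7×6 + 7×4 + 3×6 + 5×2 = 98
D: 7×5 + 7×2 + 3×5 + 5×1 = 69
E: 7×2 + 7×6 + 3×3 + 5×3 = 80
F: 7×1 + 7×1 + 3×4 + 5×5 = 51

B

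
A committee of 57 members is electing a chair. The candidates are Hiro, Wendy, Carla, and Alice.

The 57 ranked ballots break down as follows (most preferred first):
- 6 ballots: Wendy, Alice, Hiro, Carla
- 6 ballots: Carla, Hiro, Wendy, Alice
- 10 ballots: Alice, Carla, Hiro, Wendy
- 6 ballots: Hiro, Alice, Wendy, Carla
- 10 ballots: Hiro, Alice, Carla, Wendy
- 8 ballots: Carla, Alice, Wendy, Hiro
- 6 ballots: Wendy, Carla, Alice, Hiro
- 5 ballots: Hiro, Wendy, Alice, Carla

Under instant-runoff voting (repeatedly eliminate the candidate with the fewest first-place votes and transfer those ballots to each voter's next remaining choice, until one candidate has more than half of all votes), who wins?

Round 1: Hiro 21, Wendy 12, Carla 14, Alice 10. Alice eliminated.
Round 2: Hiro 21, Wendy 12, Carla 24. Wendy eliminated.
Round 3: Hiro 27, Carla 30. Carla has a majority (≥29).

Carla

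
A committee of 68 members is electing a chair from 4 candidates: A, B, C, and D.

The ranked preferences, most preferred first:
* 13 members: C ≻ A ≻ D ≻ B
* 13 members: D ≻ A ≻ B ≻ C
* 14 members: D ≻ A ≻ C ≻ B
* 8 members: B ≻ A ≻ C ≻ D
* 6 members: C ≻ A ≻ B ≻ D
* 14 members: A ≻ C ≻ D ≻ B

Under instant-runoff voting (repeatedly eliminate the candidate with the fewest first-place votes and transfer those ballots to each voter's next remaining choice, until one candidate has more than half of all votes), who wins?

A

Round 1: A 14, B 8, C 19, D 27. B eliminated.
Round 2: A 22, C 19, D 27. C eliminated.
Round 3: A 41, D 27. A has a majority (≥35).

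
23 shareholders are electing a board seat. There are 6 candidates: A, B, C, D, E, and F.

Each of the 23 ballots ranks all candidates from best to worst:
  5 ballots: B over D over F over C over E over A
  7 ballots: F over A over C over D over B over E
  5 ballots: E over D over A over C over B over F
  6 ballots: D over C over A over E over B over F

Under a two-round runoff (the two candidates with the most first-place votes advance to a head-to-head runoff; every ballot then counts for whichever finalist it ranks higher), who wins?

Round 1 first-place votes: A 0, B 5, C 0, D 6, E 5, F 7. F and D advance.
Runoff: F is ranked above D on 7 ballots, D above F on 16.

D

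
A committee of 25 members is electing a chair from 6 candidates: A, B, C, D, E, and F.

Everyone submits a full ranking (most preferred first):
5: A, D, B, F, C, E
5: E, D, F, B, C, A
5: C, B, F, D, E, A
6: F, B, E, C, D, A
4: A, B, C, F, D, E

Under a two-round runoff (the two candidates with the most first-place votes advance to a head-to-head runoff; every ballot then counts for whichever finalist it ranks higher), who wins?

F

Round 1 first-place votes: A 9, B 0, C 5, D 0, E 5, F 6. A and F advance.
Runoff: A is ranked above F on 9 ballots, F above A on 16.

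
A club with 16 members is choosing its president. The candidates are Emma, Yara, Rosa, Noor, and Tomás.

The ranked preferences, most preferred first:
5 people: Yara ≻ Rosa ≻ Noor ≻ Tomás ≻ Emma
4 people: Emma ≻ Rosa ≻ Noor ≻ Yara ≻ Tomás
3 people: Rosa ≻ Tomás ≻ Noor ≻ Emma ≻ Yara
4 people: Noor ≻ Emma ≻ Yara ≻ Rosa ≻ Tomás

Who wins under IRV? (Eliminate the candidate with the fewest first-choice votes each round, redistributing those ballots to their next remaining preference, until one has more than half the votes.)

Noor

Round 1: Emma 4, Yara 5, Rosa 3, Noor 4, Tomás 0. Tomás eliminated.
Round 2: Emma 4, Yara 5, Rosa 3, Noor 4. Rosa eliminated.
Round 3: Emma 4, Yara 5, Noor 7. Emma eliminated.
Round 4: Yara 5, Noor 11. Noor has a majority (≥9).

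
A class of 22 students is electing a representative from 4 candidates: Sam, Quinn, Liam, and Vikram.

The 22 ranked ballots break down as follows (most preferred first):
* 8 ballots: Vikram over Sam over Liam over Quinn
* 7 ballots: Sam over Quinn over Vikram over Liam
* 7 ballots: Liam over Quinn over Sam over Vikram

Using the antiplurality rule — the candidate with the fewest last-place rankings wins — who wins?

Sam

Last-place votes: Sam 0, Quinn 8, Liam 7, Vikram 7.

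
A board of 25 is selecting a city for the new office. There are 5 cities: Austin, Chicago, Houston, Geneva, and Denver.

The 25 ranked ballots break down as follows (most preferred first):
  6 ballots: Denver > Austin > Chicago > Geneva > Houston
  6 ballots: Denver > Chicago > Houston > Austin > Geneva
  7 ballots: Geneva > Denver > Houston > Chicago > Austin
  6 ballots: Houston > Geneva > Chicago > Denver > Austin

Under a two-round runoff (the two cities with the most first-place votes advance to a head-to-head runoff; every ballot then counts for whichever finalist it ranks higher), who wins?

Geneva

Round 1 first-place votes: Austin 0, Chicago 0, Houston 6, Geneva 7, Denver 12. Denver and Geneva advance.
Runoff: Denver is ranked above Geneva on 12 ballots, Geneva above Denver on 13.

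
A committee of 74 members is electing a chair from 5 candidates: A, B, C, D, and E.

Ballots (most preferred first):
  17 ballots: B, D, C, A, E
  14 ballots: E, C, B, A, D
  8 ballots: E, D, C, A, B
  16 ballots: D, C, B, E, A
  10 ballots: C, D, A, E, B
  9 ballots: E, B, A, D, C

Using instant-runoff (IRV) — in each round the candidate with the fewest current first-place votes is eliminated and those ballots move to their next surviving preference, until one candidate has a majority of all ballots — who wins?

Round 1: A 0, B 17, C 10, D 16, E 31. A eliminated.
Round 2: B 17, C 10, D 16, E 31. C eliminated.
Round 3: B 17, D 26, E 31. B eliminated.
Round 4: D 43, E 31. D has a majority (≥38).

D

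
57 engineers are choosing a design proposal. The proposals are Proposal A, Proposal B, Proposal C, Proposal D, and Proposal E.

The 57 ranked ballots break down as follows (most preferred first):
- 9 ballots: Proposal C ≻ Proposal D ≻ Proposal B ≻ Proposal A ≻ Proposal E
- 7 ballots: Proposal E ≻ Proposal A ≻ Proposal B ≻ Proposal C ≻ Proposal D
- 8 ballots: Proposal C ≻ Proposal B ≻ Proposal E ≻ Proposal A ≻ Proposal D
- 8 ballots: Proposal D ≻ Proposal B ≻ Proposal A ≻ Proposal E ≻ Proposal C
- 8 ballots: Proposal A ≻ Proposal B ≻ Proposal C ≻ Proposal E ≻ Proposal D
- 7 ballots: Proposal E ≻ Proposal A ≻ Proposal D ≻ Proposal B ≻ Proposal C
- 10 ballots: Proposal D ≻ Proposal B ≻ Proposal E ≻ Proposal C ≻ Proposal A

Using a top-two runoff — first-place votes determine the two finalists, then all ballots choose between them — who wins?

Proposal C

Round 1 first-place votes: Proposal A 8, Proposal B 0, Proposal C 17, Proposal D 18, Proposal E 14. Proposal D and Proposal C advance.
Runoff: Proposal D is ranked above Proposal C on 25 ballots, Proposal C above Proposal D on 32.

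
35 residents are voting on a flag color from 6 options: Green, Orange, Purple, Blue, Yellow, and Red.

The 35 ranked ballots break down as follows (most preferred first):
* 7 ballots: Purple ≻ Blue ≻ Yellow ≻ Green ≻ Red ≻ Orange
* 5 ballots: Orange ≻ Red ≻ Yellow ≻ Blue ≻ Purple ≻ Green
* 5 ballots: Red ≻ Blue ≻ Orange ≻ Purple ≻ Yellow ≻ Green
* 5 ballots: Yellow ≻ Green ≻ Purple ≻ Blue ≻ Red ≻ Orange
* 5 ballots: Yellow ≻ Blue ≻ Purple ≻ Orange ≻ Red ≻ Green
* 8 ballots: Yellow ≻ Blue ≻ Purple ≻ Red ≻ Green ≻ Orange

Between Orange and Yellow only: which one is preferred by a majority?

Orange is ranked above Yellow on 10 ballots; Yellow above Orange on 25.

Yellow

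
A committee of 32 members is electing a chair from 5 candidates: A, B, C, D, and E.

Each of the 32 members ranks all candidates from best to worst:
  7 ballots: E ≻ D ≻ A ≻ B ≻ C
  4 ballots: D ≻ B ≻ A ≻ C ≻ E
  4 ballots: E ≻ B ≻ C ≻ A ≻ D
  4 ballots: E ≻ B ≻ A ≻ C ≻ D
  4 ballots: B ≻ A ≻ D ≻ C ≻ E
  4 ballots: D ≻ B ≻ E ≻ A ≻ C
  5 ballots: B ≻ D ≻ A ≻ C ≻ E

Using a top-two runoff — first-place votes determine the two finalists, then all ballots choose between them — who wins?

B

Round 1 first-place votes: A 0, B 9, C 0, D 8, E 15. E and B advance.
Runoff: E is ranked above B on 15 ballots, B above E on 17.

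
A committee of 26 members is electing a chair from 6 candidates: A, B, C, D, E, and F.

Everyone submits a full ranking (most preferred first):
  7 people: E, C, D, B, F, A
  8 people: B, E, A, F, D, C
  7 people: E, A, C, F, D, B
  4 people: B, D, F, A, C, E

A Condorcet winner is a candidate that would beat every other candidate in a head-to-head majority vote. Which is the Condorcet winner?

E vs A: 22–4
E vs B: 14–12
E vs C: 22–4
E vs D: 22–4
E vs F: 22–4
E beats every other candidate.

E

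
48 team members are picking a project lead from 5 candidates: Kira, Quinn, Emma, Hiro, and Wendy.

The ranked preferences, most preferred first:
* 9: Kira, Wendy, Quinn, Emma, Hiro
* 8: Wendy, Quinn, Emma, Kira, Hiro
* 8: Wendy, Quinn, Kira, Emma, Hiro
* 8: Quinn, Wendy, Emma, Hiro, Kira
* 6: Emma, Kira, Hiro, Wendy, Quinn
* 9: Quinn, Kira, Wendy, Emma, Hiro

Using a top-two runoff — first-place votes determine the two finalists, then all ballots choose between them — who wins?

Round 1 first-place votes: Kira 9, Quinn 17, Emma 6, Hiro 0, Wendy 16. Quinn and Wendy advance.
Runoff: Quinn is ranked above Wendy on 17 ballots, Wendy above Quinn on 31.

Wendy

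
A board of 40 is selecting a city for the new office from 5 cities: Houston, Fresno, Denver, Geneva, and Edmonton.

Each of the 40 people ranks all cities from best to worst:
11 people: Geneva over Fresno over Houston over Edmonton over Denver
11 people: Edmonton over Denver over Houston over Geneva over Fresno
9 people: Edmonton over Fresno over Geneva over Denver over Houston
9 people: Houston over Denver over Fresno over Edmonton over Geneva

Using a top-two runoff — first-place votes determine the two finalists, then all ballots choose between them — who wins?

Round 1 first-place votes: Houston 9, Fresno 0, Denver 0, Geneva 11, Edmonton 20. Edmonton and Geneva advance.
Runoff: Edmonton is ranked above Geneva on 29 ballots, Geneva above Edmonton on 11.

Edmonton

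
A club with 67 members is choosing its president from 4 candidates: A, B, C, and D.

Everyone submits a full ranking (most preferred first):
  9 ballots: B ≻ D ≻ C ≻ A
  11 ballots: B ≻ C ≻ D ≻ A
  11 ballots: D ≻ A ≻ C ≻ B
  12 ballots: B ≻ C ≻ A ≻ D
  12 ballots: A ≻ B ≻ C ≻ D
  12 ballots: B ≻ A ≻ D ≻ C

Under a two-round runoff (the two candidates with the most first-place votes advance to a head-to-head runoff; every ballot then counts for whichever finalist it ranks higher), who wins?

B

Round 1 first-place votes: A 12, B 44, C 0, D 11. B and A advance.
Runoff: B is ranked above A on 44 ballots, A above B on 23.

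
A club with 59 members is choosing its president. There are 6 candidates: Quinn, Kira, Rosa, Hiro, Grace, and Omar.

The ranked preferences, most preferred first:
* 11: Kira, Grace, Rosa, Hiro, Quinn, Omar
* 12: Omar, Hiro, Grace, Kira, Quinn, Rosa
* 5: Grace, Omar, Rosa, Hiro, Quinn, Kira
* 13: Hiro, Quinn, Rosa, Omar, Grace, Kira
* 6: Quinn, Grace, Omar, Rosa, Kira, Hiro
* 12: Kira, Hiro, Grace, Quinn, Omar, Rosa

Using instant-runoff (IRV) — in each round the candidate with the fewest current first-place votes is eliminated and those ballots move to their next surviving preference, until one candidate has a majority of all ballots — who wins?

Round 1: Quinn 6, Kira 23, Rosa 0, Hiro 13, Grace 5, Omar 12. Rosa eliminated.
Round 2: Quinn 6, Kira 23, Hiro 13, Grace 5, Omar 12. Grace eliminated.
Round 3: Quinn 6, Kira 23, Hiro 13, Omar 17. Quinn eliminated.
Round 4: Kira 23, Hiro 13, Omar 23. Hiro eliminated.
Round 5: Kira 23, Omar 36. Omar has a majority (≥30).

Omar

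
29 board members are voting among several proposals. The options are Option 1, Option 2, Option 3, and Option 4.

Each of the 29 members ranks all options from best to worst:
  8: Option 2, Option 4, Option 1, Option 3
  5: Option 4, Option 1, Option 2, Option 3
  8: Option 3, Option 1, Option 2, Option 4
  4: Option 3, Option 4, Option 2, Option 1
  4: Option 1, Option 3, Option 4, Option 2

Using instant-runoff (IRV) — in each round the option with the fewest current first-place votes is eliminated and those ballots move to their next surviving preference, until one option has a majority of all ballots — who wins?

Option 3

Round 1: Option 1 4, Option 2 8, Option 3 12, Option 4 5. Option 1 eliminated.
Round 2: Option 2 8, Option 3 16, Option 4 5. Option 3 has a majority (≥15).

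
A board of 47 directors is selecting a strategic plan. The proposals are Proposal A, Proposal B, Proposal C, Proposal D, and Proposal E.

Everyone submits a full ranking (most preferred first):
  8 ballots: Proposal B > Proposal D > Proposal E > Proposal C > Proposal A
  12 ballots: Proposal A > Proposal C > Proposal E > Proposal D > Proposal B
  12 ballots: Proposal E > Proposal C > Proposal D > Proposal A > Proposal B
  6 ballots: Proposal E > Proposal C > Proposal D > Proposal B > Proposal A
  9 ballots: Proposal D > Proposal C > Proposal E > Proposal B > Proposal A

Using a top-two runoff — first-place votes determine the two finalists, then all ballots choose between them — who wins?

Round 1 first-place votes: Proposal A 12, Proposal B 8, Proposal C 0, Proposal D 9, Proposal E 18. Proposal E and Proposal A advance.
Runoff: Proposal E is ranked above Proposal A on 35 ballots, Proposal A above Proposal E on 12.

Proposal E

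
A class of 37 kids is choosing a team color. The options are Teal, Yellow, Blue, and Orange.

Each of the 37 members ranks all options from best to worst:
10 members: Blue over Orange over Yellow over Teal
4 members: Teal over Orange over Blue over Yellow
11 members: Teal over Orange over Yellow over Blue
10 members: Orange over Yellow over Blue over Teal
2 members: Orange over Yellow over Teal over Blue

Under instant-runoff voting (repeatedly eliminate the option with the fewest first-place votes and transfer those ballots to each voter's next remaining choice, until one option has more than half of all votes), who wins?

Orange

Round 1: Teal 15, Yellow 0, Blue 10, Orange 12. Yellow eliminated.
Round 2: Teal 15, Blue 10, Orange 12. Blue eliminated.
Round 3: Teal 15, Orange 22. Orange has a majority (≥19).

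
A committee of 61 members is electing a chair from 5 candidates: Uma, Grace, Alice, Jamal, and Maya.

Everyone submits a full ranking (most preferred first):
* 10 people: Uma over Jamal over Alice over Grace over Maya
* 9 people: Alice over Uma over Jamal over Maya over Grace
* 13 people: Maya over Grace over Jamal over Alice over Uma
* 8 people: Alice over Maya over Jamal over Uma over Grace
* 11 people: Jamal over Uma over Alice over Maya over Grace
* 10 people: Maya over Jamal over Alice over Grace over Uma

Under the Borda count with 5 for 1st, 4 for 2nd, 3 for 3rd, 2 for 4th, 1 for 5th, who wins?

Jamal

Uma: 10×5 + 9×4 + 13×1 + 8×2 + 11×4 + 10×1 = 169
Grace: 10×2 + 9×1 + 13×4 + 8×1 + 11×1 + 10×2 = 120
Alice: 10×3 + 9×5 + 13×2 + 8×5 + 11×3 + 10×3 = 204
Jamal: 10×4 + 9×3 + 13×3 + 8×3 + 11×5 + 10×4 = 225
Maya: 10×1 + 9×2 + 13×5 + 8×4 + 11×2 + 10×5 = 197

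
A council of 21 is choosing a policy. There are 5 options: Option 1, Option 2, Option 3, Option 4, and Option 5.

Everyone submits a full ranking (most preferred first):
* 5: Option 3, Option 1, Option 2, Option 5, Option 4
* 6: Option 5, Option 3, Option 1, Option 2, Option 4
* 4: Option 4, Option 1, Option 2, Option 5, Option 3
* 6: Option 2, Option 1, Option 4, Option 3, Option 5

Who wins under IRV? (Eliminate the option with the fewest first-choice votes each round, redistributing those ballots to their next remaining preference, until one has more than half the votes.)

Round 1: Option 1 0, Option 2 6, Option 3 5, Option 4 4, Option 5 6. Option 1 eliminated.
Round 2: Option 2 6, Option 3 5, Option 4 4, Option 5 6. Option 4 eliminated.
Round 3: Option 2 10, Option 3 5, Option 5 6. Option 3 eliminated.
Round 4: Option 2 15, Option 5 6. Option 2 has a majority (≥11).

Option 2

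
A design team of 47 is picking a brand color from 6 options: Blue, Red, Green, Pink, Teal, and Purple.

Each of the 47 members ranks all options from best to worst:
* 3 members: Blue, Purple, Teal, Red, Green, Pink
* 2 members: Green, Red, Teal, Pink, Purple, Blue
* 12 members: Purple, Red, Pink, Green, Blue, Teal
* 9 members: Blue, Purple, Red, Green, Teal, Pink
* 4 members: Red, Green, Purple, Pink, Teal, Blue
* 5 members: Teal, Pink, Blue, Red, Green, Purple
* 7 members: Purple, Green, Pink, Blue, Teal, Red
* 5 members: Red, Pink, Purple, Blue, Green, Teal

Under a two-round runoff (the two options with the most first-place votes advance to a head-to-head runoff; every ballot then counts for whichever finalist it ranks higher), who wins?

Purple

Round 1 first-place votes: Blue 12, Red 9, Green 2, Pink 0, Teal 5, Purple 19. Purple and Blue advance.
Runoff: Purple is ranked above Blue on 30 ballots, Blue above Purple on 17.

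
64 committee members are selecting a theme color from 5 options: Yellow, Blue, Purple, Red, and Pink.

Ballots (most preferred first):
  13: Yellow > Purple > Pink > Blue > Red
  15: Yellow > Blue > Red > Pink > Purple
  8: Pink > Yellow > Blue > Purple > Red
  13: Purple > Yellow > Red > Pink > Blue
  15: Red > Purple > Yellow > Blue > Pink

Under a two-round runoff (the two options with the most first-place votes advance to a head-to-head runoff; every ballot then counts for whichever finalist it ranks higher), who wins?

Yellow

Round 1 first-place votes: Yellow 28, Blue 0, Purple 13, Red 15, Pink 8. Yellow and Red advance.
Runoff: Yellow is ranked above Red on 49 ballots, Red above Yellow on 15.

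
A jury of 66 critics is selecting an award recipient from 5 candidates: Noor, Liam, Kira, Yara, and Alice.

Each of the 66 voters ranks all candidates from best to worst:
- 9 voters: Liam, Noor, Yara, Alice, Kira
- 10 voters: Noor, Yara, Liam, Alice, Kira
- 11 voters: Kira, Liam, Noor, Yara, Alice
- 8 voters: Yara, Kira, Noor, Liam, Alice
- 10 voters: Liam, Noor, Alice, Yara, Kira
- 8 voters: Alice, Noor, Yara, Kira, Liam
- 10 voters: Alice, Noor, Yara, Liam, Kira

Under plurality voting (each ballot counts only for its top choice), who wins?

Liam

First-place votes: Noor 10, Liam 19, Kira 11, Yara 8, Alice 18.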